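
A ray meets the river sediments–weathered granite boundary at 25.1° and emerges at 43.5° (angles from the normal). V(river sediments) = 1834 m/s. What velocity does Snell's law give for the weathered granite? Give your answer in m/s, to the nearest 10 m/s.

sin 25.1° = 0.4242; sin 43.5° = 0.6884.
V₂ = V₁·(sin θ₂/sin θ₁) = 1834·(0.6884/0.4242) = 2976.06 m/s.

2980 m/s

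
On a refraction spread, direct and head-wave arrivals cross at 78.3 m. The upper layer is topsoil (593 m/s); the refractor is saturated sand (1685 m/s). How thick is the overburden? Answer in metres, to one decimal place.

x_cross = 2h·√((V₂+V₁)/(V₂−V₁)) → h = x_cross / (2·√((V₂+V₁)/(V₂−V₁))).
√((V₂+V₁)/(V₂−V₁)) = √((1685+593)/(1685−593)) = 1.4443.
h = 78.3 / (2·1.4443) = 27.11 m.

27.1 m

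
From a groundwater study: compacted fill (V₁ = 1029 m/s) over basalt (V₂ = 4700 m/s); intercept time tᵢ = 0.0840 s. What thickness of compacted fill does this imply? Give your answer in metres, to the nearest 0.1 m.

44.3 m

θ_c = arcsin(1029/4700) = 12.65°; cos θ_c = 0.9757.
tᵢ = 2h cos θ_c/V₁ ⇒ h = tᵢ·V₁/(2 cos θ_c) = 0.084·1029/(2·0.9757) = 44.29 m.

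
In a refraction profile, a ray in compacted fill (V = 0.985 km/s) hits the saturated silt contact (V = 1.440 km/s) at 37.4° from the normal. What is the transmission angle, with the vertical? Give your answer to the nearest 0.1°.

62.6°

sin θ₁/V₁ = sin θ₂/V₂ ⇒ sin θ₂ = 1.440·sin 37.4°/0.985 = 1.440·0.6074/0.985 = 0.8879.
θ₂ = arcsin 0.8879 = 62.62° from the normal.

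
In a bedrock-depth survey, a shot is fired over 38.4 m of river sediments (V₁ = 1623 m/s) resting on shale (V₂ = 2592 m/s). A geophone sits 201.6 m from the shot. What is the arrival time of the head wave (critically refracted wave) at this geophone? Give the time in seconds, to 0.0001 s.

θ_c = arcsin(V₁/V₂) = arcsin(1623/2592) = 38.77°, cos θ_c = 0.7797.
Intercept time tᵢ = 2h cos θ_c / V₁ = 2·38.4·0.7797/1623 = 0.03690 s.
t = x/V₂ + tᵢ = 201.6/2592 + 0.03690 = 0.11467 s.

0.1147 s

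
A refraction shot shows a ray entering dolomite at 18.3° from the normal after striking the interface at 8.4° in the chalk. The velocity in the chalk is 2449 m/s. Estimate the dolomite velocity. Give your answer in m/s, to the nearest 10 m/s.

5260 m/s

sin 8.4° = 0.1461; sin 18.3° = 0.3140.
V₂ = V₁·(sin θ₂/sin θ₁) = 2449·(0.3140/0.1461) = 5263.91 m/s.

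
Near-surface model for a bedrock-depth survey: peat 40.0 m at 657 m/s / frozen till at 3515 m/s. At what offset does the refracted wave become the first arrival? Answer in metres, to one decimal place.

θ_c = arcsin(657/3515) = 10.77°, so cos θ_c = 0.9824 and tᵢ = 2h cos θ_c/V₁ = 0.1196 s.
At crossover x/V₁ = x/V₂ + tᵢ ⇒ x = tᵢ/(1/V₁ − 1/V₂) = 0.11962/(1.5221e-03 − 2.8450e-04) = 96.66 m.

96.7 m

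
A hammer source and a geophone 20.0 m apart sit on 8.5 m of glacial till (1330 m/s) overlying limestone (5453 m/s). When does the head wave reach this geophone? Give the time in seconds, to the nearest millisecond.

0.016 s

t = x/V₂ + 2h·√(V₂²−V₁²)/(V₁V₂).
√(V₂²−V₁²) = √(5453²−1330²) = 5288.3 m/s; delay term = 2·8.5·5288.3/(1330·5453) = 0.01240 s.
t = 20.0/5453 + 0.01240 = 0.01606 s.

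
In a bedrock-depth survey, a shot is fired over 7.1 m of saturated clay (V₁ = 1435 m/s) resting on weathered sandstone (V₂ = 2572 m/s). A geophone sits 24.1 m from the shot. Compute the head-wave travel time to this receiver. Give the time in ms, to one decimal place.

θ_c = arcsin(V₁/V₂) = arcsin(1435/2572) = 33.91°, cos θ_c = 0.8299.
Intercept time tᵢ = 2h cos θ_c / V₁ = 2·7.1·0.8299/1435 = 0.00821 s.
t = x/V₂ + tᵢ = 24.1/2572 + 0.00821 = 0.01758 s.

17.6 ms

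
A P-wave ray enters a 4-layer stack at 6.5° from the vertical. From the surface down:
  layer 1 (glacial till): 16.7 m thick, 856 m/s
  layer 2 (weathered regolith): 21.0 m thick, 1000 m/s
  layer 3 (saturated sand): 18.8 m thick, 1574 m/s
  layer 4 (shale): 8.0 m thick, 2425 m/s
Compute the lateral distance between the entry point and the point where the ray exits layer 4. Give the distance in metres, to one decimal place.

Apply Snell's law at each interface; in layer i the horizontal offset is hᵢ·tan θᵢ.
Layer 1: θ = 6.50°; offset = 16.7·tan 6.50° = 1.903 m.
Layer 2: sin θ = 1000·sin 6.5°/856 = 0.1322, θ = 7.60°; offset = 21.0·tan 7.60° = 2.802 m.
Layer 3: sin θ = 1574·sin 6.5°/856 = 0.2082, θ = 12.01°; offset = 18.8·tan 12.01° = 4.001 m.
Layer 4: sin θ = 2425·sin 6.5°/856 = 0.3207, θ = 18.71°; offset = 8.0·tan 18.71° = 2.709 m.
Summing the layer offsets gives 11.414 m.

11.4 m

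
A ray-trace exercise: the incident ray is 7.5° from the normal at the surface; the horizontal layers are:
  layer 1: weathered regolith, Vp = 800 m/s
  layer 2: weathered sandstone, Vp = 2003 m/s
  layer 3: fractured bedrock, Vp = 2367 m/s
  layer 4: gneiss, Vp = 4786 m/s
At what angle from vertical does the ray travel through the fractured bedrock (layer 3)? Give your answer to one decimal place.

22.7°

Ray parameter p = sin 7.5° / 800 = 1.6316e-04 s/m.
sin θ_3 = p·V_3 = 1.6316e-04 × 2367 = 0.3862.
θ_3 = arcsin 0.3862 = 22.72°.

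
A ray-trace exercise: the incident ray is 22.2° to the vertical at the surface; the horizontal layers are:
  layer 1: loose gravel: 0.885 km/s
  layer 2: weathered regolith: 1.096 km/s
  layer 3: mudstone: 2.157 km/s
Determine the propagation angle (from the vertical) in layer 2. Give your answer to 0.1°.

Ray parameter p = sin 22.2° / 0.885 = 4.2694e-01 s/km.
sin θ_2 = p·V_2 = 4.2694e-01 × 1.096 = 0.4679.
θ_2 = arcsin 0.4679 = 27.90°.

27.9°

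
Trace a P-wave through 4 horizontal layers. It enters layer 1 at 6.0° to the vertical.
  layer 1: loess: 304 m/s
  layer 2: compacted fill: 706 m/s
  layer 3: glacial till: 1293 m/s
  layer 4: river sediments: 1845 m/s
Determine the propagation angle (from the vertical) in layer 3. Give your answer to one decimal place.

26.4°

Ray parameter p = sin 6.0° / 304 = 3.4384e-04 s/m.
sin θ_3 = p·V_3 = 3.4384e-04 × 1293 = 0.4446.
θ_3 = 26.40° from the vertical.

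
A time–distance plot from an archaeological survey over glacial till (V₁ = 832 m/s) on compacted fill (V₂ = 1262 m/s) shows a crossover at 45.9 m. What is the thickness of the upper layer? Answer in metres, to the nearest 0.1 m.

10.4 m

h = (x_cross/2)·√((V₂−V₁)/(V₂+V₁)).
(V₂−V₁)/(V₂+V₁) = (1262−832)/(1262+832) = 0.2053; √ = 0.4532.
h = (45.9/2)·0.4532 = 10.40 m.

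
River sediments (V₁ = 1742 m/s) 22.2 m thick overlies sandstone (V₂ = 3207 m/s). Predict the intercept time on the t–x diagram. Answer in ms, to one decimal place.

tᵢ = 2h·√(V₂²−V₁²)/(V₁V₂).
√(V₂²−V₁²) = √(3207²−1742²) = 2692.6 m/s.
tᵢ = 2·22.2·2692.6/(1742·3207) = 0.02140 s.

21.4 ms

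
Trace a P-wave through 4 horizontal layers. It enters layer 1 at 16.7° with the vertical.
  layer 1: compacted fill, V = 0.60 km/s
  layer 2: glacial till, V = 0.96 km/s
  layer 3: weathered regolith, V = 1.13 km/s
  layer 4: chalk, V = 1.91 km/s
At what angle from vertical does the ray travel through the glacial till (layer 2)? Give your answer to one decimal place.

27.4°

Snell's law across each interface conserves sin θ / V, so sin θ_2 = V_2·sin θ₁/V₁.
sin θ_2 = 0.96 × sin 16.7° / 0.60 = 0.4598.
θ_2 = 27.37° from the vertical.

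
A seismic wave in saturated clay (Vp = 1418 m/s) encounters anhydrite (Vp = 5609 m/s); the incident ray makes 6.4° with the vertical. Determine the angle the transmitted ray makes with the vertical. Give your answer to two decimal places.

26.16°

sin θ₁/V₁ = sin θ₂/V₂ ⇒ sin θ₂ = 5609·sin 6.4°/1418 = 5609·0.1115/1418 = 0.4409.
θ₂ = sin⁻¹(0.4409) = 26.16° (from vertical).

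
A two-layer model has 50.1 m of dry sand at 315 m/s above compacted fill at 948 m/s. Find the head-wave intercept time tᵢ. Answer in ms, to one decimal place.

300.0 ms

tᵢ = 2h·√(V₂²−V₁²)/(V₁V₂).
√(V₂²−V₁²) = √(948²−315²) = 894.1 m/s.
tᵢ = 2·50.1·894.1/(315·948) = 0.30002 s.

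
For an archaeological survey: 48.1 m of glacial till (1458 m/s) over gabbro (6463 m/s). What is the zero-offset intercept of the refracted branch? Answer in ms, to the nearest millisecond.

64 ms

tᵢ = 2h·√(V₂²−V₁²)/(V₁V₂).
√(V₂²−V₁²) = √(6463²−1458²) = 6296.4 m/s.
tᵢ = 2·48.1·6296.4/(1458·6463) = 0.06428 s.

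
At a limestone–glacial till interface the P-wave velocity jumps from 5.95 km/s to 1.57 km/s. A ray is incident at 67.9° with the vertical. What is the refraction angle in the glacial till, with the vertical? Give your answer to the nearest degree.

Snell's law: sin θ₂ = (V₂/V₁)·sin θ₁ = (1.57/5.95)·sin 67.9° = 0.2445.
θ₂ = arcsin 0.2445 = 14.15° from the normal.

14°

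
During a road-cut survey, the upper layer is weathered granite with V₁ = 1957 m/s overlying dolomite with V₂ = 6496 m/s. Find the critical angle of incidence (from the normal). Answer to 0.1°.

17.5°

At critical incidence the refracted ray runs along the interface (θ₂ = 90°), so sin θ_c = V₁/V₂.
θ_c = arcsin(1957/6496) = arcsin 0.3013 = 17.53°.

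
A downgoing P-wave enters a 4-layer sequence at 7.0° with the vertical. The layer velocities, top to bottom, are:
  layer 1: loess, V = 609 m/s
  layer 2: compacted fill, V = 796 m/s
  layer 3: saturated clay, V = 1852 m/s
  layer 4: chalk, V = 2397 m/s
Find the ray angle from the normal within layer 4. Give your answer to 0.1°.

28.7°

Snell's law across each interface conserves sin θ / V, so sin θ_4 = V_4·sin θ₁/V₁.
sin θ_4 = 2397 × sin 7.0° / 609 = 0.4797.
θ_4 = 28.66° from the vertical.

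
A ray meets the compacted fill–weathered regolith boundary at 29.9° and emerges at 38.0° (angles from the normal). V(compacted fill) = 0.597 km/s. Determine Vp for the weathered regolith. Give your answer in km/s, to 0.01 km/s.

0.74 km/s

sin 29.9° = 0.4985; sin 38.0° = 0.6157.
V₂ = V₁·(sin θ₂/sin θ₁) = 0.597·(0.6157/0.4985) = 0.74 km/s.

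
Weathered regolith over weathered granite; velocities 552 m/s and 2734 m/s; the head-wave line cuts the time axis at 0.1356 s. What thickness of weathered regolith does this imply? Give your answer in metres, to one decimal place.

38.2 m

h = tᵢ·V₁·V₂ / (2·√(V₂²−V₁²)).
√(V₂²−V₁²) = √(2734² − 552²) = 2677.7 m/s.
h = 0.1356 s × 552 × 2734 / (2 × 2677.7) = 38.21 m.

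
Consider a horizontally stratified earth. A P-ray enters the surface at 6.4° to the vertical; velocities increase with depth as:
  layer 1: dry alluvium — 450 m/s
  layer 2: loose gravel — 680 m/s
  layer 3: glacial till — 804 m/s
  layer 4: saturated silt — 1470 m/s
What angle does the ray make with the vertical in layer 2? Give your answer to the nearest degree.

10°

Ray parameter p = sin 6.4° / 450 = 2.4771e-04 s/m.
sin θ_2 = p·V_2 = 2.4771e-04 × 680 = 0.1684.
θ_2 = 9.70° from the vertical.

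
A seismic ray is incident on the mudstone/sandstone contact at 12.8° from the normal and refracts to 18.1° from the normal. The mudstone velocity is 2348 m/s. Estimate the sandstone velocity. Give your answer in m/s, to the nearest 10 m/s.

sin 12.8° = 0.2215; sin 18.1° = 0.3107.
V₂ = V₁·(sin θ₂/sin θ₁) = 2348·(0.3107/0.2215) = 3292.59 m/s.

3290 m/s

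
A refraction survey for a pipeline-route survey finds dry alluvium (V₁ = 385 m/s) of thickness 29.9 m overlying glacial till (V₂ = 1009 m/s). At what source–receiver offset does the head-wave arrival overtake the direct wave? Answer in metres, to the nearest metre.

θ_c = arcsin(385/1009) = 22.43°, so cos θ_c = 0.9243 and tᵢ = 2h cos θ_c/V₁ = 0.1436 s.
At crossover x/V₁ = x/V₂ + tᵢ ⇒ x = tᵢ/(1/V₁ − 1/V₂) = 0.14357/(2.5974e-03 − 9.9108e-04) = 89.38 m.

89 m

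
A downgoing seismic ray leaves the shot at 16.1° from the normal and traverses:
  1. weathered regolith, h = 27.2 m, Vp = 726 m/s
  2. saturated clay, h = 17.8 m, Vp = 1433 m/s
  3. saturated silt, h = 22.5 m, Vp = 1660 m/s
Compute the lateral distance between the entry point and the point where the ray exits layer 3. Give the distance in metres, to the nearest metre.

p = sin θ₁/V₁ = sin 16.1°/726 = 3.8198e-04 s/m is conserved through the stack.
Layer 1: θ = 16.10°; offset = 27.2·tan 16.10° = 7.851 m.
Layer 2: sin θ = p·1433 = 0.5474 → θ = 33.19°; offset = 17.8·tan 33.19° = 11.642 m.
Layer 3: sin θ = p·1660 = 0.6341 → θ = 39.35°; offset = 22.5·tan 39.35° = 18.450 m.
Σ offsets = 37.943 m.

38 m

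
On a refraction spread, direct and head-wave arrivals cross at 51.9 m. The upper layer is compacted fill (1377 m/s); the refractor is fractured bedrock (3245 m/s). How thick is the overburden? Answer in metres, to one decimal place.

16.5 m

x_cross = 2h·√((V₂+V₁)/(V₂−V₁)) → h = x_cross / (2·√((V₂+V₁)/(V₂−V₁))).
√((V₂+V₁)/(V₂−V₁)) = √((3245+1377)/(3245−1377)) = 1.5730.
h = 51.9 / (2·1.5730) = 16.50 m.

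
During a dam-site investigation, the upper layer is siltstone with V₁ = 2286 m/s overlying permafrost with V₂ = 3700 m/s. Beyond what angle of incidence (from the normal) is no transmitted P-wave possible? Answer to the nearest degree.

At critical incidence the refracted ray runs along the interface (θ₂ = 90°), so sin θ_c = V₁/V₂.
θ_c = arcsin(2286/3700) = arcsin 0.6178 = 38.16°.

38°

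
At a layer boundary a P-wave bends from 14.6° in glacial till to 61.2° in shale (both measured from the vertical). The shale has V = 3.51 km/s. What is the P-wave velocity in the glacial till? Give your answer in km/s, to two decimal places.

sin 14.6° = 0.2521; sin 61.2° = 0.8763.
V₁ = V₂·(sin θ₁/sin θ₂) = 3.51·(0.2521/0.8763) = 1.01 km/s.

1.01 km/s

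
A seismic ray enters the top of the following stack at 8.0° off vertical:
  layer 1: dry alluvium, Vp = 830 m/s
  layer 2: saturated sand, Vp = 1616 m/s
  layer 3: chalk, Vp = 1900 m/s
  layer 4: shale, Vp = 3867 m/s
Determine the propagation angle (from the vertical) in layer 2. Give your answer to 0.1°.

Snell's law across each interface conserves sin θ / V, so sin θ_2 = V_2·sin θ₁/V₁.
sin θ_2 = 1616 × sin 8.0° / 830 = 0.2710.
θ_2 = arcsin 0.2710 = 15.72°.

15.7°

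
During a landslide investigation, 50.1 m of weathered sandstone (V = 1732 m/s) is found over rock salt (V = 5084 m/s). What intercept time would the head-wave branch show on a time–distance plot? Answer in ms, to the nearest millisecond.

54 ms

tᵢ = 2h·√(V₂²−V₁²)/(V₁V₂).
√(V₂²−V₁²) = √(5084²−1732²) = 4779.9 m/s.
tᵢ = 2·50.1·4779.9/(1732·5084) = 0.05439 s.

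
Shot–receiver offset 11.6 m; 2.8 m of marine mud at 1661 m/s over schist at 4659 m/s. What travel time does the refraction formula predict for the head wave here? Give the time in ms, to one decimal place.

θ_c = arcsin(V₁/V₂) = arcsin(1661/4659) = 20.89°, cos θ_c = 0.9343.
Intercept time tᵢ = 2h cos θ_c / V₁ = 2·2.8·0.9343/1661 = 0.00315 s.
t = x/V₂ + tᵢ = 11.6/4659 + 0.00315 = 0.00564 s.

5.6 ms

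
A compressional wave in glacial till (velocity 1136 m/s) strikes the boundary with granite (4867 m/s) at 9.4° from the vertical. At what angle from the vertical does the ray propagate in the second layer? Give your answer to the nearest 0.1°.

Snell's law: sin θ₂ = (V₂/V₁)·sin θ₁ = (4867/1136)·sin 9.4° = 0.6997.
θ₂ = sin⁻¹(0.6997) = 44.41° (from vertical).

44.4°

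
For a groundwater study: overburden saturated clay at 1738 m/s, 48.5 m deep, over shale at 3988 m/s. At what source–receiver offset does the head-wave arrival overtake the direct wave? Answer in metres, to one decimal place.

θ_c = arcsin(1738/3988) = 25.84°, so cos θ_c = 0.9000 and tᵢ = 2h cos θ_c/V₁ = 0.0502 s.
At crossover x/V₁ = x/V₂ + tᵢ ⇒ x = tᵢ/(1/V₁ − 1/V₂) = 0.05023/(5.7537e-04 − 2.5075e-04) = 154.74 m.

154.7 m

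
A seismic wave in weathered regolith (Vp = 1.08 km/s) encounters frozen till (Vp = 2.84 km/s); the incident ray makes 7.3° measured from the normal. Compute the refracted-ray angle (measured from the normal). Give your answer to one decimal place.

Snell's law: sin θ₂ = (V₂/V₁)·sin θ₁ = (2.84/1.08)·sin 7.3° = 0.3341.
θ₂ = arcsin 0.3341 = 19.52° from the normal.

19.5°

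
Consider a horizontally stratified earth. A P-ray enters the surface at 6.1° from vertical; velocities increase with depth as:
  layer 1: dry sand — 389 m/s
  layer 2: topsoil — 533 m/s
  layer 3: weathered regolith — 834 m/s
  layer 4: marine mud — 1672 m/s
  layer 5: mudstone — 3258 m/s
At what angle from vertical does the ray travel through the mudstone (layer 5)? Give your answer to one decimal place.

Ray parameter p = sin 6.1° / 389 = 2.7317e-04 s/m.
sin θ_5 = p·V_5 = 2.7317e-04 × 3258 = 0.8900.
θ_5 = arcsin 0.8900 = 62.87°.

62.9°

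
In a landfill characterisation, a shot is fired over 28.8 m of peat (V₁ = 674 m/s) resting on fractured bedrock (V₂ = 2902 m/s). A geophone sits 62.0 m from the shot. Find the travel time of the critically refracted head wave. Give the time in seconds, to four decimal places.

θ_c = arcsin(V₁/V₂) = arcsin(674/2902) = 13.43°, cos θ_c = 0.9727.
Intercept time tᵢ = 2h cos θ_c / V₁ = 2·28.8·0.9727/674 = 0.08312 s.
t = x/V₂ + tᵢ = 62.0/2902 + 0.08312 = 0.10449 s.

0.1045 s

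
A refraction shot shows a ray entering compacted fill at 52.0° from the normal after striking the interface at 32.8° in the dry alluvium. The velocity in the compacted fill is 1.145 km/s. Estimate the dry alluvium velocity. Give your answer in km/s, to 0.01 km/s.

0.79 km/s

sin 32.8° = 0.5417; sin 52.0° = 0.7880.
V₁ = V₂·(sin θ₁/sin θ₂) = 1.145·(0.5417/0.7880) = 0.79 km/s.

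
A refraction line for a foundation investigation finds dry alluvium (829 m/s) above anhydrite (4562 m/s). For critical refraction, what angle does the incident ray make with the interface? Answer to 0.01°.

79.53°

Critical incidence: sin θ_c = V₁/V₂ = 829/4562 = 0.1817.
θ_c = arcsin 0.1817 = 10.47°.
Measured from the interface: 90° − 10.47° = 79.53°.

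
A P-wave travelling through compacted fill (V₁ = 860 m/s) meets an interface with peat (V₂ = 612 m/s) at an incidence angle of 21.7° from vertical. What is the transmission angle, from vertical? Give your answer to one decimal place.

sin θ₁/V₁ = sin θ₂/V₂ ⇒ sin θ₂ = 612·sin 21.7°/860 = 612·0.3697/860 = 0.2631.
θ₂ = arcsin 0.2631 = 15.26° from the normal.

15.3°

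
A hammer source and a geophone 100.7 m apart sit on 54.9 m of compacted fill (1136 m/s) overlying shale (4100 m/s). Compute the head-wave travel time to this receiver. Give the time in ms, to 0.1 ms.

117.4 ms

θ_c = arcsin(V₁/V₂) = arcsin(1136/4100) = 16.09°, cos θ_c = 0.9608.
Intercept time tᵢ = 2h cos θ_c / V₁ = 2·54.9·0.9608/1136 = 0.09287 s.
t = x/V₂ + tᵢ = 100.7/4100 + 0.09287 = 0.11743 s.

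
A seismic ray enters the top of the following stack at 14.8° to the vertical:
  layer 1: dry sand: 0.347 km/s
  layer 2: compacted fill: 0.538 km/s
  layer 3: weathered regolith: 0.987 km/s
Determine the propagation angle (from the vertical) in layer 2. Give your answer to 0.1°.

Ray parameter p = sin 14.8° / 0.347 = 7.3615e-01 s/km.
sin θ_2 = p·V_2 = 7.3615e-01 × 0.538 = 0.3961.
θ_2 = arcsin 0.3961 = 23.33°.

23.3°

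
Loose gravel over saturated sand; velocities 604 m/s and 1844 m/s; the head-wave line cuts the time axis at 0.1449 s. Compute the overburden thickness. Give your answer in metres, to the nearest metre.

θ_c = arcsin(604/1844) = 19.12°; cos θ_c = 0.9448.
tᵢ = 2h cos θ_c/V₁ ⇒ h = tᵢ·V₁/(2 cos θ_c) = 0.1449·604/(2·0.9448) = 46.31 m.

46 m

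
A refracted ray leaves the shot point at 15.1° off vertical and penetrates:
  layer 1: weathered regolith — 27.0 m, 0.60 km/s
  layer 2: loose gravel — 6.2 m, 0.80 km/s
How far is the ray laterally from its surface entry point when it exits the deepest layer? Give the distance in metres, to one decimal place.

9.6 m

p = sin θ₁/V₁ = sin 15.1°/0.60 = 4.3417e-01 s/km is conserved through the stack.
Layer 1: θ = 15.10°; offset = 27.0·tan 15.10° = 7.285 m.
Layer 2: sin θ = p·0.80 = 0.3473 → θ = 20.32°; offset = 6.2·tan 20.32° = 2.296 m.
Total horizontal offset = 9.582 m.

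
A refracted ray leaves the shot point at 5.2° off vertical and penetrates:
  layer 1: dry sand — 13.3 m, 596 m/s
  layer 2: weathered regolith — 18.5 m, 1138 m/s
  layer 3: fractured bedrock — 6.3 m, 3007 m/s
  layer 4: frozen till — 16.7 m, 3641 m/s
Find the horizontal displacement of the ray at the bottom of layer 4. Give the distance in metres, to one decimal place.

p = sin θ₁/V₁ = sin 5.2°/596 = 1.5207e-04 s/m is conserved through the stack.
Layer 1: θ = 5.20°; offset = 13.3·tan 5.20° = 1.210 m.
Layer 2: sin θ = p·1138 = 0.1731 → θ = 9.97°; offset = 18.5·tan 9.97° = 3.251 m.
Layer 3: sin θ = p·3007 = 0.4573 → θ = 27.21°; offset = 6.3·tan 27.21° = 3.239 m.
Layer 4: sin θ = p·3641 = 0.5537 → θ = 33.62°; offset = 16.7·tan 33.62° = 11.104 m.
Σ offsets = 18.804 m.

18.8 m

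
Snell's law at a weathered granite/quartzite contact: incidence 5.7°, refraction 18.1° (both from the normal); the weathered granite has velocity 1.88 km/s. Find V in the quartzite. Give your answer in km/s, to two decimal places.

5.88 km/s

sin 5.7° = 0.0993; sin 18.1° = 0.3107.
V₂ = V₁·(sin θ₂/sin θ₁) = 1.88·(0.3107/0.0993) = 5.88 km/s.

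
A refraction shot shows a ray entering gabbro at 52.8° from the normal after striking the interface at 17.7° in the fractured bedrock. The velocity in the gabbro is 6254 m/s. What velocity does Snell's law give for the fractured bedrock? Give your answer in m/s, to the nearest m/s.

2387 m/s

Snell's law: sin 17.7°/V₁ = sin 52.8°/V₂.
V₁ = V₂·sin 17.7°/sin 52.8° = 6254 × 0.3817 = 2387.13 m/s.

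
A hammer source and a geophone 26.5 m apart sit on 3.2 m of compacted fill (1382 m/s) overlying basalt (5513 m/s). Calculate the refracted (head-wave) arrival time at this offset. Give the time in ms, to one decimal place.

9.3 ms

t = x/V₂ + 2h·√(V₂²−V₁²)/(V₁V₂).
√(V₂²−V₁²) = √(5513²−1382²) = 5337.0 m/s; delay term = 2·3.2·5337.0/(1382·5513) = 0.00448 s.
t = 26.5/5513 + 0.00448 = 0.00929 s.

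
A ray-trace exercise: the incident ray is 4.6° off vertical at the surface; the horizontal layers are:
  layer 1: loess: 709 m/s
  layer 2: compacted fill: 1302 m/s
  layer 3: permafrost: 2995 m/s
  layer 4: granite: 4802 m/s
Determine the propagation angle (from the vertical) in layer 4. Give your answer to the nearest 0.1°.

32.9°

Ray parameter p = sin 4.6° / 709 = 1.1312e-04 s/m.
sin θ_4 = p·V_4 = 1.1312e-04 × 4802 = 0.5432.
θ_4 = arcsin 0.5432 = 32.90°.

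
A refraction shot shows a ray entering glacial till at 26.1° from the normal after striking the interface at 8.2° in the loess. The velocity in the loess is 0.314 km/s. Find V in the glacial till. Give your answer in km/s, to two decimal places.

sin 8.2° = 0.1426; sin 26.1° = 0.4399.
V₂ = V₁·(sin θ₂/sin θ₁) = 0.314·(0.4399/0.1426) = 0.97 km/s.

0.97 km/s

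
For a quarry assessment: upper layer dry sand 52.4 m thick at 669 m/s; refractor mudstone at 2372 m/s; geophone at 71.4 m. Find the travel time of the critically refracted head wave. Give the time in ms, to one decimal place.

180.4 ms

t = x/V₂ + 2h·√(V₂²−V₁²)/(V₁V₂).
√(V₂²−V₁²) = √(2372²−669²) = 2275.7 m/s; delay term = 2·52.4·2275.7/(669·2372) = 0.15029 s.
t = 71.4/2372 + 0.15029 = 0.18039 s.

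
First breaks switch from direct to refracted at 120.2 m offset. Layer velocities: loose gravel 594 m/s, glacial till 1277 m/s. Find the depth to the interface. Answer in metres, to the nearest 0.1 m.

36.3 m

h = (x_cross/2)·√((V₂−V₁)/(V₂+V₁)).
(V₂−V₁)/(V₂+V₁) = (1277−594)/(1277+594) = 0.3650; √ = 0.6042.
h = (120.2/2)·0.6042 = 36.31 m.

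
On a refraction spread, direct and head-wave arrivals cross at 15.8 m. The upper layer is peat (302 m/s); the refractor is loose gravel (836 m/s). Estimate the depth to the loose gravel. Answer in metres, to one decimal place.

x_cross = 2h·√((V₂+V₁)/(V₂−V₁)) → h = x_cross / (2·√((V₂+V₁)/(V₂−V₁))).
√((V₂+V₁)/(V₂−V₁)) = √((836+302)/(836−302)) = 1.4598.
h = 15.8 / (2·1.4598) = 5.41 m.

5.4 m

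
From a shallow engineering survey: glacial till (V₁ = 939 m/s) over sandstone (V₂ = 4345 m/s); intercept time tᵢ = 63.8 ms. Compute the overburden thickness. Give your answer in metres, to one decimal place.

30.7 m

θ_c = arcsin(939/4345) = 12.48°; cos θ_c = 0.9764.
tᵢ = 2h cos θ_c/V₁ ⇒ h = tᵢ·V₁/(2 cos θ_c) = 0.0638·939/(2·0.9764) = 30.68 m.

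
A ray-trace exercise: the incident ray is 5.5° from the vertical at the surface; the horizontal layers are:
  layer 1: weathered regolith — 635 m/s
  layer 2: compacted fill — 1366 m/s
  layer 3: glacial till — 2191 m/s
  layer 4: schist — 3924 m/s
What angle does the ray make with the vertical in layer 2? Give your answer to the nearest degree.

12°

Snell's law across each interface conserves sin θ / V, so sin θ_2 = V_2·sin θ₁/V₁.
sin θ_2 = 1366 × sin 5.5° / 635 = 0.2062.
θ_2 = arcsin 0.2062 = 11.90°.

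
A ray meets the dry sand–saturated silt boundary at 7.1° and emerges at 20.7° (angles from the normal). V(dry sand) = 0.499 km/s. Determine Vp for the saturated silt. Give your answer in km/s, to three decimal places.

sin 7.1° = 0.1236; sin 20.7° = 0.3535.
V₂ = V₁·(sin θ₂/sin θ₁) = 0.499·(0.3535/0.1236) = 1.427 km/s.

1.427 km/s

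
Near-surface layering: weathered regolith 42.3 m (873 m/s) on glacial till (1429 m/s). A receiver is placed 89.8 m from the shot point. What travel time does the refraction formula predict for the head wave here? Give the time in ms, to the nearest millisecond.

140 ms

θ_c = arcsin(V₁/V₂) = arcsin(873/1429) = 37.66°, cos θ_c = 0.7917.
Intercept time tᵢ = 2h cos θ_c / V₁ = 2·42.3·0.7917/873 = 0.07672 s.
t = x/V₂ + tᵢ = 89.8/1429 + 0.07672 = 0.13956 s.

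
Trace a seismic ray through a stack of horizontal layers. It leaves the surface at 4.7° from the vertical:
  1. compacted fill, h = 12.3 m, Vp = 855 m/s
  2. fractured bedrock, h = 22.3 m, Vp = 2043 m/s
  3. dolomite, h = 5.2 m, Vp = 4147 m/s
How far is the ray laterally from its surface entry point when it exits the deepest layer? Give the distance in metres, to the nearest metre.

8 m

Ray parameter p = sin 4.7° / 855 m/s = 9.5835e-05 s/m.
Layer 1: θ = 4.70°; offset = 12.3·tan 4.70° = 1.011 m.
Layer 2: sin θ = p·2043 = 0.1958 → θ = 11.29°; offset = 22.3·tan 11.29° = 4.452 m.
Layer 3: sin θ = p·4147 = 0.3974 → θ = 23.42°; offset = 5.2·tan 23.42° = 2.252 m.
Total horizontal offset = 7.716 m.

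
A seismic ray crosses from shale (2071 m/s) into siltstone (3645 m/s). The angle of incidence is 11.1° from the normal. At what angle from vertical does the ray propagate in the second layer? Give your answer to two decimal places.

19.81°

sin θ₁/V₁ = sin θ₂/V₂ ⇒ sin θ₂ = 3645·sin 11.1°/2071 = 3645·0.1925/2071 = 0.3388.
θ₂ = arcsin 0.3388 = 19.81° from the normal.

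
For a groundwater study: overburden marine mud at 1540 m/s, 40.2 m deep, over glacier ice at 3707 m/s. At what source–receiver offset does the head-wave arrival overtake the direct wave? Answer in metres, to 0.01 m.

125.11 m

θ_c = arcsin(1540/3707) = 24.55°, so cos θ_c = 0.9096 and tᵢ = 2h cos θ_c/V₁ = 0.0475 s.
At crossover x/V₁ = x/V₂ + tᵢ ⇒ x = tᵢ/(1/V₁ − 1/V₂) = 0.04749/(6.4935e-04 − 2.6976e-04) = 125.11 m.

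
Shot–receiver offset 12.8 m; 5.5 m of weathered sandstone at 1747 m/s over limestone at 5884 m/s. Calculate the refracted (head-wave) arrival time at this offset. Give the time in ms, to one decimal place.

8.2 ms

t = x/V₂ + 2h·√(V₂²−V₁²)/(V₁V₂).
√(V₂²−V₁²) = √(5884²−1747²) = 5618.7 m/s; delay term = 2·5.5·5618.7/(1747·5884) = 0.00601 s.
t = 12.8/5884 + 0.00601 = 0.00819 s.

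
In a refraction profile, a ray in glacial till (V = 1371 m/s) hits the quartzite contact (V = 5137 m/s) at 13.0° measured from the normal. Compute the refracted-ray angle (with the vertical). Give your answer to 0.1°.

57.4°

sin θ₁/V₁ = sin θ₂/V₂ ⇒ sin θ₂ = 5137·sin 13.0°/1371 = 5137·0.2250/1371 = 0.8429.
θ₂ = sin⁻¹(0.8429) = 57.44° (from vertical).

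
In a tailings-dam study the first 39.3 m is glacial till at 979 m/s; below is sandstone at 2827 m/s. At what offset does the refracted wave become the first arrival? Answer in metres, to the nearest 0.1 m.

x_cross = 2h·√((V₂+V₁)/(V₂−V₁)).
(V₂+V₁)/(V₂−V₁) = (2827+979)/(2827−979) = 2.0595; √ = 1.4351.
x_cross = 2·39.3·1.4351 = 112.80 m.

112.8 m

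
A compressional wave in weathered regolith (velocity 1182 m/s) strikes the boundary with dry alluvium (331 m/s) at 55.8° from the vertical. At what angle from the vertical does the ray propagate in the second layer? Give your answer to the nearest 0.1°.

13.4°

sin θ₁/V₁ = sin θ₂/V₂ ⇒ sin θ₂ = 331·sin 55.8°/1182 = 331·0.8271/1182 = 0.2316.
θ₂ = arcsin 0.2316 = 13.39° from the normal.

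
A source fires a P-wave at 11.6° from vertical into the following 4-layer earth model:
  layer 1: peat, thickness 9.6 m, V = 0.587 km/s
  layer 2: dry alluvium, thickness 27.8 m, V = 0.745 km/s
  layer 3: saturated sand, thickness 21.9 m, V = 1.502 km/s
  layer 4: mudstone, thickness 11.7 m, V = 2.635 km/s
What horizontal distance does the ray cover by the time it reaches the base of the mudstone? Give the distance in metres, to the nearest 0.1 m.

47.0 m

p = sin θ₁/V₁ = sin 11.6°/0.587 = 3.4255e-01 s/km is conserved through the stack.
Layer 1: θ = 11.60°; offset = 9.6·tan 11.60° = 1.971 m.
Layer 2: sin θ = p·0.745 = 0.2552 → θ = 14.79°; offset = 27.8·tan 14.79° = 7.338 m.
Layer 3: sin θ = p·1.502 = 0.5145 → θ = 30.96°; offset = 21.9·tan 30.96° = 13.141 m.
Layer 4: sin θ = p·2.635 = 0.9026 → θ = 64.51°; offset = 11.7·tan 64.51° = 24.535 m.
Summing the layer offsets gives 46.984 m.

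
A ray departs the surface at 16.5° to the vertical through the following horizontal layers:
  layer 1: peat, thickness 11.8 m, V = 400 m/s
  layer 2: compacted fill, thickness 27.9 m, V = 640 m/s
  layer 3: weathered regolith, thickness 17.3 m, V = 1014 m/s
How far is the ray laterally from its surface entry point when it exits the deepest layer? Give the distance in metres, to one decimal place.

Apply Snell's law at each interface; in layer i the horizontal offset is hᵢ·tan θᵢ.
Layer 1: θ = 16.50°; offset = 11.8·tan 16.50° = 3.495 m.
Layer 2: sin θ = 640·sin 16.5°/400 = 0.4544, θ = 27.03°; offset = 27.9·tan 27.03° = 14.233 m.
Layer 3: sin θ = 1014·sin 16.5°/400 = 0.7200, θ = 46.05°; offset = 17.3·tan 46.05° = 17.948 m.
Summing the layer offsets gives 35.676 m.

35.7 m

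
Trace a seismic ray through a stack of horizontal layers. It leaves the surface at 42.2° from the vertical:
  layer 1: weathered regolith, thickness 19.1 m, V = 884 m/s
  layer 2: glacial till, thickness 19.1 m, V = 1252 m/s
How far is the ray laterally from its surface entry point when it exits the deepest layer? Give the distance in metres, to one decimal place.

76.3 m

p = sin θ₁/V₁ = sin 42.2°/884 = 7.5986e-04 s/m is conserved through the stack.
Layer 1: θ = 42.20°; offset = 19.1·tan 42.20° = 17.319 m.
Layer 2: sin θ = p·1252 = 0.9514 → θ = 72.05°; offset = 19.1·tan 72.05° = 58.975 m.
Σ offsets = 76.294 m.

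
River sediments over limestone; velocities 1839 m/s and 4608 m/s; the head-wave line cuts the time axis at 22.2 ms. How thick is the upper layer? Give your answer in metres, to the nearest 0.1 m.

22.3 m

h = tᵢ·V₁·V₂ / (2·√(V₂²−V₁²)).
√(V₂²−V₁²) = √(4608² − 1839²) = 4225.1 m/s.
h = 0.0222 s × 1839 × 4608 / (2 × 4225.1) = 22.26 m.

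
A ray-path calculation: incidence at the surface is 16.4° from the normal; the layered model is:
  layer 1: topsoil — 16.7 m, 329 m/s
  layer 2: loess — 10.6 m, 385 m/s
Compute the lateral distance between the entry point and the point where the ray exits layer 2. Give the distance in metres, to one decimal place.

Apply Snell's law at each interface; in layer i the horizontal offset is hᵢ·tan θᵢ.
Layer 1: θ = 16.40°; offset = 16.7·tan 16.40° = 4.915 m.
Layer 2: sin θ = 385·sin 16.4°/329 = 0.3304, θ = 19.29°; offset = 10.6·tan 19.29° = 3.711 m.
Σ offsets = 8.626 m.

8.6 m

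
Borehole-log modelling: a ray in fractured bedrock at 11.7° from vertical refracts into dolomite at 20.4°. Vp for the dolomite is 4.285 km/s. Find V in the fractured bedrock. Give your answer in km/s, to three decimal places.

Snell's law: sin 11.7°/V₁ = sin 20.4°/V₂.
V₁ = V₂·sin 11.7°/sin 20.4° = 4.285 × 0.5818 = 2.493 km/s.

2.493 km/s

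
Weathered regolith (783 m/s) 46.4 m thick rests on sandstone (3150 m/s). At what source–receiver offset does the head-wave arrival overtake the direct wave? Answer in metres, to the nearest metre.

120 m

x_cross = 2h·√((V₂+V₁)/(V₂−V₁)).
(V₂+V₁)/(V₂−V₁) = (3150+783)/(3150−783) = 1.6616; √ = 1.2890.
x_cross = 2·46.4·1.2890 = 119.62 m.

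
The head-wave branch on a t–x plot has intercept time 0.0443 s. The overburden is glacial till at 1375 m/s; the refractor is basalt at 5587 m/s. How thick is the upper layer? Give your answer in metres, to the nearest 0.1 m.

h = tᵢ·V₁·V₂ / (2·√(V₂²−V₁²)).
√(V₂²−V₁²) = √(5587² − 1375²) = 5415.2 m/s.
h = 0.0443 s × 1375 × 5587 / (2 × 5415.2) = 31.42 m.

31.4 m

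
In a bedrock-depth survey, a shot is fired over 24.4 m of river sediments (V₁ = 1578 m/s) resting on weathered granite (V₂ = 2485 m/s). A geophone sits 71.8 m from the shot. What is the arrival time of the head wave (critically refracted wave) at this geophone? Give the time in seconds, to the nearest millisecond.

θ_c = arcsin(V₁/V₂) = arcsin(1578/2485) = 39.42°, cos θ_c = 0.7725.
Intercept time tᵢ = 2h cos θ_c / V₁ = 2·24.4·0.7725/1578 = 0.02389 s.
t = x/V₂ + tᵢ = 71.8/2485 + 0.02389 = 0.05278 s.

0.053 s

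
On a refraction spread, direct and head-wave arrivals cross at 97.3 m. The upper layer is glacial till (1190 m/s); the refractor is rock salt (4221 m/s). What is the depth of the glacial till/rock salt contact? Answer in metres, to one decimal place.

x_cross = 2h·√((V₂+V₁)/(V₂−V₁)) → h = x_cross / (2·√((V₂+V₁)/(V₂−V₁))).
√((V₂+V₁)/(V₂−V₁)) = √((4221+1190)/(4221−1190)) = 1.3361.
h = 97.3 / (2·1.3361) = 36.41 m.

36.4 m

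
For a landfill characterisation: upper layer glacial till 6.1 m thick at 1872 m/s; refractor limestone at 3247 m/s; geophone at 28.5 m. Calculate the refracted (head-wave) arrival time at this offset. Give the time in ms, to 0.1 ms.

14.1 ms

θ_c = arcsin(V₁/V₂) = arcsin(1872/3247) = 35.21°, cos θ_c = 0.8171.
Intercept time tᵢ = 2h cos θ_c / V₁ = 2·6.1·0.8171/1872 = 0.00532 s.
t = x/V₂ + tᵢ = 28.5/3247 + 0.00532 = 0.01410 s.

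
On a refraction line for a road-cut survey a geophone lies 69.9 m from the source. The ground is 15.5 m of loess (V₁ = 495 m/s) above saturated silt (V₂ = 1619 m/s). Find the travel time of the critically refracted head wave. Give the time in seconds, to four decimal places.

0.1028 s

t = x/V₂ + 2h·√(V₂²−V₁²)/(V₁V₂).
√(V₂²−V₁²) = √(1619²−495²) = 1541.5 m/s; delay term = 2·15.5·1541.5/(495·1619) = 0.05963 s.
t = 69.9/1619 + 0.05963 = 0.10280 s.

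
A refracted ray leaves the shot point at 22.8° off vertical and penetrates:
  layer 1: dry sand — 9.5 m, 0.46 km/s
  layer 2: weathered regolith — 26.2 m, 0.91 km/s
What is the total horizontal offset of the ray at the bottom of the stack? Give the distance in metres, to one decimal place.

35.3 m

Ray parameter p = sin 22.8° / 0.46 km/s = 8.4243e-01 s/km.
Layer 1: θ = 22.80°; offset = 9.5·tan 22.80° = 3.993 m.
Layer 2: sin θ = p·0.91 = 0.7666 → θ = 50.05°; offset = 26.2·tan 50.05° = 31.280 m.
Σ offsets = 35.273 m.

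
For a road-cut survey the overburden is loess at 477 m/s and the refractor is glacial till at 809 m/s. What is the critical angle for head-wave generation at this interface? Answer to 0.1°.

36.1°

Critical incidence: sin θ_c = V₁/V₂ = 477/809 = 0.5896.
θ_c = arcsin 0.5896 = 36.13°.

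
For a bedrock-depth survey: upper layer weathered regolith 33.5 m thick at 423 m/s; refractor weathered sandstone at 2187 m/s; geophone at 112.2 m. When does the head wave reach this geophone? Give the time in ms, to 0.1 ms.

206.7 ms

θ_c = arcsin(V₁/V₂) = arcsin(423/2187) = 11.15°, cos θ_c = 0.9811.
Intercept time tᵢ = 2h cos θ_c / V₁ = 2·33.5·0.9811/423 = 0.15540 s.
t = x/V₂ + tᵢ = 112.2/2187 + 0.15540 = 0.20670 s.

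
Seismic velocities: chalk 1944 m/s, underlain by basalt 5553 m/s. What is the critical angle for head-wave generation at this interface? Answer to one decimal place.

At critical incidence the refracted ray runs along the interface (θ₂ = 90°), so sin θ_c = V₁/V₂.
θ_c = arcsin(1944/5553) = arcsin 0.3501 = 20.49°.

20.5°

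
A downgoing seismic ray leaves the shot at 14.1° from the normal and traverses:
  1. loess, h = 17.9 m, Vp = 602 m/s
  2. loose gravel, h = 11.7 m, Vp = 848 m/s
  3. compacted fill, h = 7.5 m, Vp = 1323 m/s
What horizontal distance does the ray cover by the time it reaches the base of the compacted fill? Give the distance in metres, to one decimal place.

13.5 m

Apply Snell's law at each interface; in layer i the horizontal offset is hᵢ·tan θᵢ.
Layer 1: θ = 14.10°; offset = 17.9·tan 14.10° = 4.496 m.
Layer 2: sin θ = 848·sin 14.1°/602 = 0.3432, θ = 20.07°; offset = 11.7·tan 20.07° = 4.275 m.
Layer 3: sin θ = 1323·sin 14.1°/602 = 0.5354, θ = 32.37°; offset = 7.5·tan 32.37° = 4.754 m.
Summing the layer offsets gives 13.525 m.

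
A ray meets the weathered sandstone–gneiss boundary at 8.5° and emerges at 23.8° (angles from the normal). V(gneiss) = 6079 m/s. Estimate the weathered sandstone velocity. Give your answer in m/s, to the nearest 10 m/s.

2230 m/s

Snell's law: sin 8.5°/V₁ = sin 23.8°/V₂.
V₁ = V₂·sin 8.5°/sin 23.8° = 6079 × 0.3663 = 2226.60 m/s.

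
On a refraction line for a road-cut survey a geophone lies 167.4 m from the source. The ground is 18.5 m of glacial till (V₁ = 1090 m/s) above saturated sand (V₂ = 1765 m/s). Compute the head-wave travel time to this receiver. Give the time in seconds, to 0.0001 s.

θ_c = arcsin(V₁/V₂) = arcsin(1090/1765) = 38.14°, cos θ_c = 0.7865.
Intercept time tᵢ = 2h cos θ_c / V₁ = 2·18.5·0.7865/1090 = 0.02670 s.
t = x/V₂ + tᵢ = 167.4/1765 + 0.02670 = 0.12154 s.

0.1215 s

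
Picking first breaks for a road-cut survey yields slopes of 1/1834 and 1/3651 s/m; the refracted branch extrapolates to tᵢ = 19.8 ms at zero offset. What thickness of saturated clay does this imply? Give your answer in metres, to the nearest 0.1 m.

21.0 m

h = tᵢ·V₁·V₂ / (2·√(V₂²−V₁²)).
√(V₂²−V₁²) = √(3651² − 1834²) = 3156.9 m/s.
h = 0.0198 s × 1834 × 3651 / (2 × 3156.9) = 21.00 m.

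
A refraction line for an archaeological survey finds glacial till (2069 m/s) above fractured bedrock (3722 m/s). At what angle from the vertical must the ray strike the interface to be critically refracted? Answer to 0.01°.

At critical incidence the refracted ray runs along the interface (θ₂ = 90°), so sin θ_c = V₁/V₂.
θ_c = arcsin(2069/3722) = arcsin 0.5559 = 33.77°.

33.77°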